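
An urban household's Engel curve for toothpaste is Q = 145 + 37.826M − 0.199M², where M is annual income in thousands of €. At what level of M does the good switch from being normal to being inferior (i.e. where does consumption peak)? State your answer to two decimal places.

dQ/dM = 37.826 − 0.398M.
The good is inferior where dQ/dM < 0. Setting dQ/dM = 0 gives M = 37.826 / 0.398 = 95.04.

95.04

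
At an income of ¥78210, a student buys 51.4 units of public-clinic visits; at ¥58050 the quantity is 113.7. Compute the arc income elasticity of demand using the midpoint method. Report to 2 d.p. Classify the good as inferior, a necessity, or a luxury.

-2.55 (inferior good)

ΔQ = 113.7 − 51.4 = 62.3; midpoint Q̄ = (51.4 + 113.7)/2 = 82.55.
ΔI = 58050 − 78210 = -20160; midpoint Ī = (78210 + 58050)/2 = 68130.
η = (ΔQ/Q̄) ÷ (ΔI/Ī) = (62.3/82.55) ÷ (-20160/68130) = -2.55.
η < 0 ⇒ inferior good.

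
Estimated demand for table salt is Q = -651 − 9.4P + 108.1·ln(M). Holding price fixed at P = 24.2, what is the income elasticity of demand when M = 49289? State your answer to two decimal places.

At P = 24.2, M = 49289: Q = 289.590.
Holding P constant, ∂Q/∂M = 108.1/M = 0.00219319.
η_M = (∂Q/∂M)·(M/Q) = 0.00219319 × (49289/289.590) = 0.37.

0.37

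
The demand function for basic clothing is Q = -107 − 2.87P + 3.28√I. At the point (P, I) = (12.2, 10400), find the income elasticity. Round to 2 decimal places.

0.87

At P = 12.2, I = 10400: Q = 192.482.
Holding P constant, ∂Q/∂I = 3.28/(2√I) = 0.0160815.
η_I = (∂Q/∂I)·(I/Q) = 0.0160815 × (10400/192.482) = 0.87.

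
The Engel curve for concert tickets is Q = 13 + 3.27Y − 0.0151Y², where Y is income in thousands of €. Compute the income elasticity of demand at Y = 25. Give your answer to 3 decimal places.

At Y = 25: Q = 85.3125.
dQ/dY = 3.27 − 0.0302Y = 2.51500.
η = (dQ/dY)·(Y/Q) = 2.51500 × (25/85.3125) = 0.737.

0.737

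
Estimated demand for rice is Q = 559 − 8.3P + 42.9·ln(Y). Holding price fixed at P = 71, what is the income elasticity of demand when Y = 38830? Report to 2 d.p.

0.10

At P = 71, Y = 38830: Q = 423.022.
Holding P constant, ∂Q/∂Y = 42.9/Y = 0.00110482.
η_Y = (∂Q/∂Y)·(Y/Q) = 0.00110482 × (38830/423.022) = 0.10.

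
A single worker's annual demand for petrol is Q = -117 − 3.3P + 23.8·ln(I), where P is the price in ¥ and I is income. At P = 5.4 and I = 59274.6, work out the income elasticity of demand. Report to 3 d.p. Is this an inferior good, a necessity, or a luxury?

0.188 (necessity)

At P = 5.4, I = 59274.6: Q = 126.740.
Holding P constant, ∂Q/∂I = 23.8/I = 0.000401521.
η_I = (∂Q/∂I)·(I/Q) = 0.000401521 × (59274.6/126.740) = 0.188.
Since 0 < η < 1, this is a necessity.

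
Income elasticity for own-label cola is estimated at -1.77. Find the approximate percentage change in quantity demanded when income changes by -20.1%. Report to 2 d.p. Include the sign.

%ΔQ ≈ η × %ΔI = -1.77 × (-20.1%) = 35.58%.

35.58%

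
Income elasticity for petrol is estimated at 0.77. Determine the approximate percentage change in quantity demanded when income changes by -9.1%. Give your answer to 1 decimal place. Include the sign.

-7.0%

%ΔQ ≈ η × %ΔI = 0.77 × (-9.1%) = -7.0%.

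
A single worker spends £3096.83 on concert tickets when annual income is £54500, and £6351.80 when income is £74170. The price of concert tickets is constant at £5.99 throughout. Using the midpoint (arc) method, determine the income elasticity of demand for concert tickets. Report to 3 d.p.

With a constant price, Q₁ = 3096.83/5.99 = 517.000 and Q₂ = 6351.80/5.99 = 1060.401 (equivalently, work directly with expenditure since P cancels).
Midpoint %ΔQ = (6351.80 − 3096.83)/4724.32 = 0.68898; midpoint %ΔI = (74170 − 54500)/64335 = 0.30574.
η = 0.68898 / 0.30574 = 2.253.

2.253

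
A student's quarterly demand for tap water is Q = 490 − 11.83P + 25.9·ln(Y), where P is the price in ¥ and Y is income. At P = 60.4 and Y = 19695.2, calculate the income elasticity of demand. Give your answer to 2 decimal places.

At P = 60.4, Y = 19695.2: Q = 31.571.
Holding P constant, ∂Q/∂Y = 25.9/Y = 0.00131504.
η_Y = (∂Q/∂Y)·(Y/Q) = 0.00131504 × (19695.2/31.571) = 0.82.

0.82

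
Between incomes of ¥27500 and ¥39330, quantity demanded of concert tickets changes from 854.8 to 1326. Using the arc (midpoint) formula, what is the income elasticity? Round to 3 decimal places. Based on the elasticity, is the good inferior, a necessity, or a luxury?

ΔQ = 1326 − 854.8 = 471.2; midpoint Q̄ = (854.8 + 1326)/2 = 1090.4.
ΔI = 39330 − 27500 = 11830; midpoint Ī = (27500 + 39330)/2 = 33415.
η = (ΔQ/Q̄) ÷ (ΔI/Ī) = (471.2/1090.4) ÷ (11830/33415) = 1.221.
η > 1 ⇒ luxury.

1.221 (luxury)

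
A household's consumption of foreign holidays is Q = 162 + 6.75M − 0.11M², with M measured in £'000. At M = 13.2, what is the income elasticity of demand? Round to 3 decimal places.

At M = 13.2: Q = 231.9336.
dQ/dM = 6.75 − 0.22M = 3.84600.
η = (dQ/dM)·(M/Q) = 3.84600 × (13.2/231.9336) = 0.219.

0.219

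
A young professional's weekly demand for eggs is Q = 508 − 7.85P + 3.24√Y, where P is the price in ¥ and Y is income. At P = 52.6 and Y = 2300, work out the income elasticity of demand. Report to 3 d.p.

At P = 52.6, Y = 2300: Q = 250.475.
Holding P constant, ∂Q/∂Y = 3.24/(2√Y) = 0.0337793.
η_Y = (∂Q/∂Y)·(Y/Q) = 0.0337793 × (2300/250.475) = 0.310.

0.310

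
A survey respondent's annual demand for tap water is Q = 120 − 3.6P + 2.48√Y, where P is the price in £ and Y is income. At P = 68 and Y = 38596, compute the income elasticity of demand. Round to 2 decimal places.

0.67

At P = 68, Y = 38596: Q = 362.417.
Holding P constant, ∂Q/∂Y = 2.48/(2√Y) = 0.00631176.
η_Y = (∂Q/∂Y)·(Y/Q) = 0.00631176 × (38596/362.417) = 0.67.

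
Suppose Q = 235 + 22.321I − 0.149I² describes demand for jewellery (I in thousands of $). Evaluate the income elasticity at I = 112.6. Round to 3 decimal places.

-1.472

At I = 112.6: Q = 859.2094.
dQ/dI = 22.321 − 0.298I = -11.23380.
η = (dQ/dI)·(I/Q) = -11.23380 × (112.6/859.2094) = -1.472.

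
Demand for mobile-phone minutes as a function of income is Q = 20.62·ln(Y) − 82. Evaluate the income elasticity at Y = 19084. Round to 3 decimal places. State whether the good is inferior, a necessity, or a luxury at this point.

0.170 (necessity)

At Y = 19084: Q = 121.243.
dQ/dY = 20.62/Y = 0.00108049 at this income.
η = (dQ/dY)·(Y/Q) = 0.00108049 × (19084/121.243) = 0.170.
Since 0 < η < 1, the good is a necessity.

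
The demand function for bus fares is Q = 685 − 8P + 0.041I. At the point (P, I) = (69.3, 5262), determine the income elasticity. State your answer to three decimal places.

At P = 69.3, I = 5262: Q = 346.342.
Holding P constant, ∂Q/∂I = 0.041.
η_I = (∂Q/∂I)·(I/Q) = 0.041 × (5262/346.342) = 0.623.

0.623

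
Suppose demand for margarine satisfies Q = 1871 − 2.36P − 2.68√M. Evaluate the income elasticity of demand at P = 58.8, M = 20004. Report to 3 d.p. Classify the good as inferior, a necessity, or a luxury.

At P = 58.8, M = 20004: Q = 1353.185.
Holding P constant, ∂Q/∂M = -2.68/(2√M) = -0.00947428.
η_M = (∂Q/∂M)·(M/Q) = -0.00947428 × (20004/1353.185) = -0.140.
Since η < 0, this is an inferior good.

-0.140 (inferior good)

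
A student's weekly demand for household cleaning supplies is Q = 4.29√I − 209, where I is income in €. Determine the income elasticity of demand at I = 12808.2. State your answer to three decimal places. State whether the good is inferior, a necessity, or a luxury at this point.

At I = 12808.2: Q = 276.514.
dQ/dI = 4.29/(2√I) = 0.0189532 at this income.
η = (dQ/dI)·(I/Q) = 0.0189532 × (12808.2/276.514) = 0.878.
Since 0 < η < 1, the good is a necessity.

0.878 (necessity)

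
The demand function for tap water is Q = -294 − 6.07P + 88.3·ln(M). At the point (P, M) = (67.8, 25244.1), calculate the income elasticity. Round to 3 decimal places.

At P = 67.8, M = 25244.1: Q = 189.494.
Holding P constant, ∂Q/∂M = 88.3/M = 0.00349785.
η_M = (∂Q/∂M)·(M/Q) = 0.00349785 × (25244.1/189.494) = 0.466.

0.466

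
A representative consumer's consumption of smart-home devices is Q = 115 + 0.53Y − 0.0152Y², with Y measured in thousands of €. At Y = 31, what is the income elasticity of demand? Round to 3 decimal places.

-0.109

At Y = 31: Q = 116.8228.
dQ/dY = 0.53 − 0.0304Y = -0.41240.
η = (dQ/dY)·(Y/Q) = -0.41240 × (31/116.8228) = -0.109.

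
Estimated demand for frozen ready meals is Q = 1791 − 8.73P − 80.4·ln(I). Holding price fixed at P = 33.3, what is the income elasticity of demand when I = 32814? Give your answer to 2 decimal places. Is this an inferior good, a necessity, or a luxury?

-0.12 (inferior good)

At P = 33.3, I = 32814: Q = 664.243.
Holding P constant, ∂Q/∂I = -80.4/I = -0.00245017.
η_I = (∂Q/∂I)·(I/Q) = -0.00245017 × (32814/664.243) = -0.12.
Since η < 0, this is an inferior good.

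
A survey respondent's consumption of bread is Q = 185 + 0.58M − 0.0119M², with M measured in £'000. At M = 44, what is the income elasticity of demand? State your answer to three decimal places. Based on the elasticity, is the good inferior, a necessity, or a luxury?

-0.110 (inferior good)

At M = 44: Q = 187.4816.
dQ/dM = 0.58 − 0.0238M = -0.46720.
η = (dQ/dM)·(M/Q) = -0.46720 × (44/187.4816) = -0.110.
η < 0 ⇒ inferior good.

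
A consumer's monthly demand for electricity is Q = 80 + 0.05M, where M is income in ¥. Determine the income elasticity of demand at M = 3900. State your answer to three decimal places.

0.709

At M = 3900: Q = 275.000.
dQ/dM = 0.05.
η = (dQ/dM)·(M/Q) = 0.05 × (3900/275.000) = 0.709.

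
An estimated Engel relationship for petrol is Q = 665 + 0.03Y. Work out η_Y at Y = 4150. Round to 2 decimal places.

At Y = 4150: Q = 789.500.
dQ/dY = 0.03.
η = (dQ/dY)·(Y/Q) = 0.03 × (4150/789.500) = 0.16.

0.16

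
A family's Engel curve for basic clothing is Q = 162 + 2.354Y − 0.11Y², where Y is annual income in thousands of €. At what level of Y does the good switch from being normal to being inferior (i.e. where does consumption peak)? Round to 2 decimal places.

10.70

dQ/dY = 2.354 − 0.22Y.
The good is inferior where dQ/dY < 0. Setting dQ/dY = 0 gives Y = 2.354 / 0.22 = 10.70.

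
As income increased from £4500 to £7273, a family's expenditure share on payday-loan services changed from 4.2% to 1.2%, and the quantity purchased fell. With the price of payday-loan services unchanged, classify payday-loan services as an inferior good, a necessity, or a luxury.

Quantity demanded falls as income rises, so η < 0.

inferior good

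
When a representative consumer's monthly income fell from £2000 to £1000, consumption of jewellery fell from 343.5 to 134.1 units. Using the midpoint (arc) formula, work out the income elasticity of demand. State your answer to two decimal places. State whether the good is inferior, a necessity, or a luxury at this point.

1.32 (luxury)

ΔQ = 134.1 − 343.5 = -209.4; midpoint Q̄ = (343.5 + 134.1)/2 = 238.8.
ΔI = 1000 − 2000 = -1000; midpoint Ī = (2000 + 1000)/2 = 1500.
η = (ΔQ/Q̄) ÷ (ΔI/Ī) = (-209.4/238.8) ÷ (-1000/1500) = 1.32.
η > 1 ⇒ luxury.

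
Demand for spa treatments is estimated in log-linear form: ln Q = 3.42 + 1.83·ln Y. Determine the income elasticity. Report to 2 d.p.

1.83

In a log-linear demand, the coefficient on ln Y is the income elasticity.
So η = 1.83.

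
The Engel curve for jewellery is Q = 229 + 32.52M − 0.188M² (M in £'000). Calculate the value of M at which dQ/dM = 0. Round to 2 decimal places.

86.49

dQ/dM = 32.52 − 0.376M.
The good is inferior where dQ/dM < 0. Setting dQ/dM = 0 gives M = 32.52 / 0.376 = 86.49.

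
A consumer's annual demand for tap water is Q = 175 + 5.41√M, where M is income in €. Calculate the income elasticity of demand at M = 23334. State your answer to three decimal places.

At M = 23334: Q = 1001.403.
dQ/dM = 5.41/(2√M) = 0.0177081 at this income.
η = (dQ/dM)·(M/Q) = 0.0177081 × (23334/1001.403) = 0.413.

0.413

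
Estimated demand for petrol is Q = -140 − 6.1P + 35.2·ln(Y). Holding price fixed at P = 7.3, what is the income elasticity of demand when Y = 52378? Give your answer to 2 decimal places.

0.18

At P = 7.3, Y = 52378: Q = 197.962.
Holding P constant, ∂Q/∂Y = 35.2/Y = 0.000672038.
η_Y = (∂Q/∂Y)·(Y/Q) = 0.000672038 × (52378/197.962) = 0.18.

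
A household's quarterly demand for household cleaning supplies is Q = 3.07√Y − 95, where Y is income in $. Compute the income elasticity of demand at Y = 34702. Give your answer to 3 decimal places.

0.600

At Y = 34702: Q = 476.894.
dQ/dY = 3.07/(2√Y) = 0.00824007 at this income.
η = (dQ/dY)·(Y/Q) = 0.00824007 × (34702/476.894) = 0.600.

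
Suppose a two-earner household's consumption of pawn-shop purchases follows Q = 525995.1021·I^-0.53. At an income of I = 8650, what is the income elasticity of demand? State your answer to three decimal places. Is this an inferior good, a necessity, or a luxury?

For Q = A·I^β the income elasticity is constant and equal to β.
Here β = -0.53, so η = -0.530.
Since η < 0, the good is an inferior good.

-0.530 (inferior good)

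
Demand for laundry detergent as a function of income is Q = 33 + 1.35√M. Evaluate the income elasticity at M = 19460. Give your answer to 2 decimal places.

At M = 19460: Q = 221.324.
dQ/dM = 1.35/(2√M) = 0.00483874 at this income.
η = (dQ/dM)·(M/Q) = 0.00483874 × (19460/221.324) = 0.43.

0.43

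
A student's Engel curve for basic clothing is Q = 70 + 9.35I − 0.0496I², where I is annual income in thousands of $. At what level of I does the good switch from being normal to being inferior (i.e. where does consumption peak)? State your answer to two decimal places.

dQ/dI = 9.35 − 0.0992I.
The good is inferior where dQ/dI < 0. Setting dQ/dI = 0 gives I = 9.35 / 0.0992 = 94.25.

94.25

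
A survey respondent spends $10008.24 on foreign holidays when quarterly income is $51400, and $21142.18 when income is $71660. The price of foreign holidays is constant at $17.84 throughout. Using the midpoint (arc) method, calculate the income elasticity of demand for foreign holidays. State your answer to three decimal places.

With a constant price, Q₁ = 10008.24/17.84 = 561.000 and Q₂ = 21142.18/17.84 = 1185.100 (equivalently, work directly with expenditure since P cancels).
Midpoint %ΔQ = (21142.18 − 10008.24)/15575.21 = 0.71485; midpoint %ΔI = (71660 − 51400)/61530 = 0.32927.
η = 0.71485 / 0.32927 = 2.171.

2.171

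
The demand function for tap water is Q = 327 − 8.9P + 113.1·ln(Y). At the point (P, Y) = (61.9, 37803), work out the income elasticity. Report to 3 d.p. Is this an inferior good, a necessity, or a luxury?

0.117 (necessity)

At P = 61.9, Y = 37803: Q = 968.180.
Holding P constant, ∂Q/∂Y = 113.1/Y = 0.00299183.
η_Y = (∂Q/∂Y)·(Y/Q) = 0.00299183 × (37803/968.180) = 0.117.
Since 0 < η < 1, this is a necessity.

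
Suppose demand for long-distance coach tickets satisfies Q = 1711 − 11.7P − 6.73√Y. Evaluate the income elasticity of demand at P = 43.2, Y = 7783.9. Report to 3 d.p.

-0.485

At P = 43.2, Y = 7783.9: Q = 611.796.
Holding P constant, ∂Q/∂Y = -6.73/(2√Y) = -0.0381405.
η_Y = (∂Q/∂Y)·(Y/Q) = -0.0381405 × (7783.9/611.796) = -0.485.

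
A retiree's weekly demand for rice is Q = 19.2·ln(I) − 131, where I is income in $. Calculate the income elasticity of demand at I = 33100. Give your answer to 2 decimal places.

At I = 33100: Q = 68.820.
dQ/dI = 19.2/I = 0.00058006 at this income.
η = (dQ/dI)·(I/Q) = 0.00058006 × (33100/68.820) = 0.28.

0.28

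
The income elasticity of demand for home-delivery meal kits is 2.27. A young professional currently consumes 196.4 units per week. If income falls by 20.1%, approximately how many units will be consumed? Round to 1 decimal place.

106.8

%ΔQ ≈ η × %ΔI = 2.27 × (-20.1%) = -45.627%.
New Q ≈ 196.4 × (1 − 0.45627) = 106.8.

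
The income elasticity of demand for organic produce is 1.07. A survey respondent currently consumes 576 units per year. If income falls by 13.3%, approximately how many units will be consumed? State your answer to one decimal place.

494.0

%ΔQ ≈ η × %ΔI = 1.07 × (-13.3%) = -14.231%.
New Q ≈ 576 × (1 − 0.14231) = 494.0.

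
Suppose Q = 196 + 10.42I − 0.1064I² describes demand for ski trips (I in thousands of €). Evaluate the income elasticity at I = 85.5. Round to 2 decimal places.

At I = 85.5: Q = 309.0994.
dQ/dI = 10.42 − 0.2128I = -7.77440.
η = (dQ/dI)·(I/Q) = -7.77440 × (85.5/309.0994) = -2.15.

-2.15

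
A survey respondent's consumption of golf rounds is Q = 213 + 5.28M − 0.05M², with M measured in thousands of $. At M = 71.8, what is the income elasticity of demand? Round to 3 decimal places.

-0.408

At M = 71.8: Q = 334.3420.
dQ/dM = 5.28 − 0.1M = -1.90000.
η = (dQ/dM)·(M/Q) = -1.90000 × (71.8/334.3420) = -0.408.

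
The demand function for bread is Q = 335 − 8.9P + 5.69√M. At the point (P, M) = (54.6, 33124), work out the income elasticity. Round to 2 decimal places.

0.59

At P = 54.6, M = 33124: Q = 884.640.
Holding P constant, ∂Q/∂M = 5.69/(2√M) = 0.0156319.
η_M = (∂Q/∂M)·(M/Q) = 0.0156319 × (33124/884.640) = 0.59.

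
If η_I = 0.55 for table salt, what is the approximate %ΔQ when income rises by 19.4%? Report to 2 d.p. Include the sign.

%ΔQ ≈ η × %ΔI = 0.55 × 19.4% = 10.67%.

10.67%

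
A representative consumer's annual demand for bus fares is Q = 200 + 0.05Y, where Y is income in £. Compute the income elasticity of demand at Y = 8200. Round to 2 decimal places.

0.67

At Y = 8200: Q = 610.000.
dQ/dY = 0.05.
η = (dQ/dY)·(Y/Q) = 0.05 × (8200/610.000) = 0.67.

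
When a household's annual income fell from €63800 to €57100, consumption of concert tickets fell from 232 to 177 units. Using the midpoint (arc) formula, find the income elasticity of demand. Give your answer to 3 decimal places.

ΔQ = 177 − 232 = -55; midpoint Q̄ = (232 + 177)/2 = 204.5.
ΔI = 57100 − 63800 = -6700; midpoint Ī = (63800 + 57100)/2 = 60450.
η = (ΔQ/Q̄) ÷ (ΔI/Ī) = (-55/204.5) ÷ (-6700/60450) = 2.427.

2.427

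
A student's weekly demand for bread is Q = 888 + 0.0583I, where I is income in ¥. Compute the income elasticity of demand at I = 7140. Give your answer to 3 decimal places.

At I = 7140: Q = 1304.262.
dQ/dI = 0.0583.
η = (dQ/dI)·(I/Q) = 0.0583 × (7140/1304.262) = 0.319.

0.319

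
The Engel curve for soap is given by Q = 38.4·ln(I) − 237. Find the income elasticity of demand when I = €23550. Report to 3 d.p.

0.257

At I = 23550: Q = 149.568.
dQ/dI = 38.4/I = 0.00163057 at this income.
η = (dQ/dI)·(I/Q) = 0.00163057 × (23550/149.568) = 0.257.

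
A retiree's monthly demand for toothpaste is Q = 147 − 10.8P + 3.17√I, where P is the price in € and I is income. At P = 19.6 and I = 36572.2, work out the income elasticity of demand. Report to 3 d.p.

0.560

At P = 19.6, I = 36572.2: Q = 541.546.
Holding P constant, ∂Q/∂I = 3.17/(2√I) = 0.00828808.
η_I = (∂Q/∂I)·(I/Q) = 0.00828808 × (36572.2/541.546) = 0.560.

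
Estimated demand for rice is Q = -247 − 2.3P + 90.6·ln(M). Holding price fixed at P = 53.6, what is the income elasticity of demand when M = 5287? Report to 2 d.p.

0.22

At P = 53.6, M = 5287: Q = 406.434.
Holding P constant, ∂Q/∂M = 90.6/M = 0.0171364.
η_M = (∂Q/∂M)·(M/Q) = 0.0171364 × (5287/406.434) = 0.22.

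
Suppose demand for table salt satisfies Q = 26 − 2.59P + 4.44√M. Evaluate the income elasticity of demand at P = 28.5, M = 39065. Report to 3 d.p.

At P = 28.5, M = 39065: Q = 829.745.
Holding P constant, ∂Q/∂M = 4.44/(2√M) = 0.0112321.
η_M = (∂Q/∂M)·(M/Q) = 0.0112321 × (39065/829.745) = 0.529.

0.529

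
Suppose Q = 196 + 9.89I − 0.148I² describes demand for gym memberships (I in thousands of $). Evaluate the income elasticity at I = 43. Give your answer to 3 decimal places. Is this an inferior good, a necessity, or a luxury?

At I = 43: Q = 347.6180.
dQ/dI = 9.89 − 0.296I = -2.83800.
η = (dQ/dI)·(I/Q) = -2.83800 × (43/347.6180) = -0.351.
η < 0 ⇒ inferior good.

-0.351 (inferior good)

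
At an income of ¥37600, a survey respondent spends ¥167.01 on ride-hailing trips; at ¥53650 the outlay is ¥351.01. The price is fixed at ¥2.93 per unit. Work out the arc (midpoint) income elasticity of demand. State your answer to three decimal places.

2.019

With a constant price, Q₁ = 167.01/2.93 = 57.000 and Q₂ = 351.01/2.93 = 119.799 (equivalently, work directly with expenditure since P cancels).
Midpoint %ΔQ = (351.01 − 167.01)/259.01 = 0.71040; midpoint %ΔI = (53650 − 37600)/45625 = 0.35178.
η = 0.71040 / 0.35178 = 2.019.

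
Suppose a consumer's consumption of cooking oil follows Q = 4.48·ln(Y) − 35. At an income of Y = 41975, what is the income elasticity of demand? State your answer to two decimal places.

At Y = 41975: Q = 12.689.
dQ/dY = 4.48/Y = 0.00010673 at this income.
η = (dQ/dY)·(Y/Q) = 0.00010673 × (41975/12.689) = 0.35.

0.35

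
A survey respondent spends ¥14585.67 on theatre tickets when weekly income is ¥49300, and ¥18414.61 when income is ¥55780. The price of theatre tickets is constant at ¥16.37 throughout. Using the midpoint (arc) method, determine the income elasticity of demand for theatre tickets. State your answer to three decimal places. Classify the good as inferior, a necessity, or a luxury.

With a constant price, Q₁ = 14585.67/16.37 = 891.000 and Q₂ = 18414.61/16.37 = 1124.900 (equivalently, work directly with expenditure since P cancels).
Midpoint %ΔQ = (18414.61 − 14585.67)/16500.14 = 0.23206; midpoint %ΔI = (55780 − 49300)/52540 = 0.12333.
η = 0.23206 / 0.12333 = 1.882.
η > 1 ⇒ luxury.

1.882 (luxury)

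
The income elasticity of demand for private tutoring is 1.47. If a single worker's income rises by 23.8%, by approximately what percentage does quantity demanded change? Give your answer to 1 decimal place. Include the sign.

%ΔQ ≈ η × %ΔI = 1.47 × 23.8% = 35.0%.

35.0%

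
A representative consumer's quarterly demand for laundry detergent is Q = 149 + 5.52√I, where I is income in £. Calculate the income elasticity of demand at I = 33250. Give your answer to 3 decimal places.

0.436

At I = 33250: Q = 1155.549.
dQ/dI = 5.52/(2√I) = 0.0151361 at this income.
η = (dQ/dI)·(I/Q) = 0.0151361 × (33250/1155.549) = 0.436.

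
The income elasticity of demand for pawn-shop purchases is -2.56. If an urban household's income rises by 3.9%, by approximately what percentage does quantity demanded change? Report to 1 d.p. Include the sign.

-10.0%

%ΔQ ≈ η × %ΔI = -2.56 × 3.9% = -10.0%.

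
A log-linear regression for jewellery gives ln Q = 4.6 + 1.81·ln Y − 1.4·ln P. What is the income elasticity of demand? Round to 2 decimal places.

1.81

In a log-linear demand, the coefficient on ln Y is the income elasticity.
So η = 1.81.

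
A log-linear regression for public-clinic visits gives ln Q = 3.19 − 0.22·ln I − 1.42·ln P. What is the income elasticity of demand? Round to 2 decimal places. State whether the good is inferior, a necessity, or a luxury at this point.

In a log-linear demand, the coefficient on ln I is the income elasticity.
So η = -0.22.
η < 0 ⇒ inferior good.

-0.22 (inferior good)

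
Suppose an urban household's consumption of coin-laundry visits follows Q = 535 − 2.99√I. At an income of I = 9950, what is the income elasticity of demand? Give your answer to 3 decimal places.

At I = 9950: Q = 236.748.
dQ/dI = -2.99/(2√I) = -0.0149875 at this income.
η = (dQ/dI)·(I/Q) = -0.0149875 × (9950/236.748) = -0.630.

-0.630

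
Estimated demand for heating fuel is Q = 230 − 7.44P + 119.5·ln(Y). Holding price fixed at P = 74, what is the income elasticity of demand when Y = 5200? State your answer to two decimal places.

At P = 74, Y = 5200: Q = 701.931.
Holding P constant, ∂Q/∂Y = 119.5/Y = 0.0229808.
η_Y = (∂Q/∂Y)·(Y/Q) = 0.0229808 × (5200/701.931) = 0.17.

0.17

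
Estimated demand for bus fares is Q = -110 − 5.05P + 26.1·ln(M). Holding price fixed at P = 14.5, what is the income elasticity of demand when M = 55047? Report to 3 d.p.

At P = 14.5, M = 55047: Q = 101.681.
Holding P constant, ∂Q/∂M = 26.1/M = 0.00047414.
η_M = (∂Q/∂M)·(M/Q) = 0.00047414 × (55047/101.681) = 0.257.

0.257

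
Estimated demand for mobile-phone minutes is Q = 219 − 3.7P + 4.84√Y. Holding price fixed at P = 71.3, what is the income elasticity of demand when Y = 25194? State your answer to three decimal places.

0.531

At P = 71.3, Y = 25194: Q = 723.425.
Holding P constant, ∂Q/∂Y = 4.84/(2√Y) = 0.0152464.
η_Y = (∂Q/∂Y)·(Y/Q) = 0.0152464 × (25194/723.425) = 0.531.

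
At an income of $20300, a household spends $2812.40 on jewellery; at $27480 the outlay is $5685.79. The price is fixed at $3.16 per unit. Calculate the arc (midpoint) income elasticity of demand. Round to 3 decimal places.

2.250

With a constant price, Q₁ = 2812.40/3.16 = 890.000 and Q₂ = 5685.79/3.16 = 1799.301 (equivalently, work directly with expenditure since P cancels).
Midpoint %ΔQ = (5685.79 − 2812.40)/4249.10 = 0.67624; midpoint %ΔI = (27480 − 20300)/23890 = 0.30054.
η = 0.67624 / 0.30054 = 2.250.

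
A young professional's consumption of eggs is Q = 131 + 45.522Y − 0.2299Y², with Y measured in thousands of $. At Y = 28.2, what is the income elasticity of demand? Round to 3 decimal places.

0.745

At Y = 28.2: Q = 1231.8947.
dQ/dY = 45.522 − 0.4598Y = 32.55564.
η = (dQ/dY)·(Y/Q) = 32.55564 × (28.2/1231.8947) = 0.745.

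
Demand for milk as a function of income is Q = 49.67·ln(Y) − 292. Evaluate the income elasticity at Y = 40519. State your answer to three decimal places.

0.211

At Y = 40519: Q = 234.975.
dQ/dY = 49.67/Y = 0.00122584 at this income.
η = (dQ/dY)·(Y/Q) = 0.00122584 × (40519/234.975) = 0.211.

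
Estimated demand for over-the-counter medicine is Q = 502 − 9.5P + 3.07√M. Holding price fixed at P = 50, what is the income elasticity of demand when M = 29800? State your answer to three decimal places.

At P = 50, M = 29800: Q = 556.964.
Holding P constant, ∂Q/∂M = 3.07/(2√M) = 0.00889202.
η_M = (∂Q/∂M)·(M/Q) = 0.00889202 × (29800/556.964) = 0.476.

0.476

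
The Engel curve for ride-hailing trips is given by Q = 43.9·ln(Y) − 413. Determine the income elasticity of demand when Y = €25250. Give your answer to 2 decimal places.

1.37

At Y = 25250: Q = 31.996.
dQ/dY = 43.9/Y = 0.00173861 at this income.
η = (dQ/dY)·(Y/Q) = 0.00173861 × (25250/31.996) = 1.37.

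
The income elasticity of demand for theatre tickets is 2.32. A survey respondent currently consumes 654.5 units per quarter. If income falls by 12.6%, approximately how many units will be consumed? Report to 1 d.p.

%ΔQ ≈ η × %ΔI = 2.32 × (-12.6%) = -29.232%.
New Q ≈ 654.5 × (1 − 0.29232) = 463.2.

463.2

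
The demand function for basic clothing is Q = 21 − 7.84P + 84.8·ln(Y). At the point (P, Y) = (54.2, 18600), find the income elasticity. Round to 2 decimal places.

At P = 54.2, Y = 18600: Q = 429.734.
Holding P constant, ∂Q/∂Y = 84.8/Y = 0.00455914.
η_Y = (∂Q/∂Y)·(Y/Q) = 0.00455914 × (18600/429.734) = 0.20.

0.20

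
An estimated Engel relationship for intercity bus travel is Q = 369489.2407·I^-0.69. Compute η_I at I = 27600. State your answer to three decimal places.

-0.690

For Q = A·I^β the income elasticity is constant and equal to β.
Here β = -0.69, so η = -0.690.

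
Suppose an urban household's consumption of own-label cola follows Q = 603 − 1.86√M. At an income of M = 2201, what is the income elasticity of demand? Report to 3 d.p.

At M = 2201: Q = 515.738.
dQ/dM = -1.86/(2√M) = -0.0198232 at this income.
η = (dQ/dM)·(M/Q) = -0.0198232 × (2201/515.738) = -0.085.

-0.085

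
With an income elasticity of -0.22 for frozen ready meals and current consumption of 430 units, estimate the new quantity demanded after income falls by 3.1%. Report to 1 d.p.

432.9

%ΔQ ≈ η × %ΔI = -0.22 × (-3.1%) = 0.682%.
New Q ≈ 430 × (1 + 0.00682) = 432.9.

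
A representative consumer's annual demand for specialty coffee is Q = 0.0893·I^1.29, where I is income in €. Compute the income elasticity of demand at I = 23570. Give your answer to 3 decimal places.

For Q = A·I^β the income elasticity is constant and equal to β.
Here β = 1.29, so η = 1.290.

1.290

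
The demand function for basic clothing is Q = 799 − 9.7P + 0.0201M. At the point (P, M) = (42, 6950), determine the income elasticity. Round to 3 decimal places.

At P = 42, M = 6950: Q = 531.295.
Holding P constant, ∂Q/∂M = 0.0201.
η_M = (∂Q/∂M)·(M/Q) = 0.0201 × (6950/531.295) = 0.263.

0.263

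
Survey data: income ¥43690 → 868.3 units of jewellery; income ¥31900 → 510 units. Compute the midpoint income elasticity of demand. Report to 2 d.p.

1.67

ΔQ = 510 − 868.3 = -358.3; midpoint Q̄ = (868.3 + 510)/2 = 689.15.
ΔI = 31900 − 43690 = -11790; midpoint Ī = (43690 + 31900)/2 = 37795.
η = (ΔQ/Q̄) ÷ (ΔI/Ī) = (-358.3/689.15) ÷ (-11790/37795) = 1.67.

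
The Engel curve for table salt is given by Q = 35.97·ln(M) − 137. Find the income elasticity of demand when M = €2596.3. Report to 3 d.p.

At M = 2596.3: Q = 145.790.
dQ/dM = 35.97/M = 0.0138543 at this income.
η = (dQ/dM)·(M/Q) = 0.0138543 × (2596.3/145.790) = 0.247.

0.247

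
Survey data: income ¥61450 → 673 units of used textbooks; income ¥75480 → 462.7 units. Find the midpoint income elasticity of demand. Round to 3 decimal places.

-1.807

ΔQ = 462.7 − 673 = -210.3; midpoint Q̄ = (673 + 462.7)/2 = 567.85.
ΔI = 75480 − 61450 = 14030; midpoint Ī = (61450 + 75480)/2 = 68465.
η = (ΔQ/Q̄) ÷ (ΔI/Ī) = (-210.3/567.85) ÷ (14030/68465) = -1.807.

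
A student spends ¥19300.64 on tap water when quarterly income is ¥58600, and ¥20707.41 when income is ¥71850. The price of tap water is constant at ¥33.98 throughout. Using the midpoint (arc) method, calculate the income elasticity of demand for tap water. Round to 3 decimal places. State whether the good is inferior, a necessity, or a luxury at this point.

With a constant price, Q₁ = 19300.64/33.98 = 568.000 and Q₂ = 20707.41/33.98 = 609.400 (equivalently, work directly with expenditure since P cancels).
Midpoint %ΔQ = (20707.41 − 19300.64)/20004.03 = 0.07032; midpoint %ΔI = (71850 − 58600)/65225 = 0.20314.
η = 0.07032 / 0.20314 = 0.346.
0 < η < 1 ⇒ necessity.

0.346 (necessity)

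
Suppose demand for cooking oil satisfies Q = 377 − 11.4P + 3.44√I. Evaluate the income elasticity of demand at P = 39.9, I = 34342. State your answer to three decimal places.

0.570

At P = 39.9, I = 34342: Q = 559.627.
Holding P constant, ∂Q/∂I = 3.44/(2√I) = 0.00928145.
η_I = (∂Q/∂I)·(I/Q) = 0.00928145 × (34342/559.627) = 0.570.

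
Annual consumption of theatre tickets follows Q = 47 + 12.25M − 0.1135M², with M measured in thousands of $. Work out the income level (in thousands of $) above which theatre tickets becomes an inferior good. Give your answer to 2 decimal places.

dQ/dM = 12.25 − 0.227M.
The good is inferior where dQ/dM < 0. Setting dQ/dM = 0 gives M = 12.25 / 0.227 = 53.96.

53.96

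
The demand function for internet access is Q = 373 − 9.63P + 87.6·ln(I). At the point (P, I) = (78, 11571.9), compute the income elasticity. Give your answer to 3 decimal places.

At P = 78, I = 11571.9: Q = 441.475.
Holding P constant, ∂Q/∂I = 87.6/I = 0.00757006.
η_I = (∂Q/∂I)·(I/Q) = 0.00757006 × (11571.9/441.475) = 0.198.

0.198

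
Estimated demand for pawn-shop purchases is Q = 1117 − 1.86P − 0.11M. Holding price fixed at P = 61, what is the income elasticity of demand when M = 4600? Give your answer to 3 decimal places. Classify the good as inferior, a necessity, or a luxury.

At P = 61, M = 4600: Q = 497.540.
Holding P constant, ∂Q/∂M = −0.11.
η_M = (∂Q/∂M)·(M/Q) = -0.11 × (4600/497.540) = -1.017.
Since η < 0, this is an inferior good.

-1.017 (inferior good)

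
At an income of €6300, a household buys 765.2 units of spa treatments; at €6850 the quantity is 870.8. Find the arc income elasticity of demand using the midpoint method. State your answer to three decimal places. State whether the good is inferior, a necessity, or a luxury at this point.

ΔQ = 870.8 − 765.2 = 105.6; midpoint Q̄ = (765.2 + 870.8)/2 = 818.
ΔI = 6850 − 6300 = 550; midpoint Ī = (6300 + 6850)/2 = 6575.
η = (ΔQ/Q̄) ÷ (ΔI/Ī) = (105.6/818) ÷ (550/6575) = 1.543.
η > 1 ⇒ luxury.

1.543 (luxury)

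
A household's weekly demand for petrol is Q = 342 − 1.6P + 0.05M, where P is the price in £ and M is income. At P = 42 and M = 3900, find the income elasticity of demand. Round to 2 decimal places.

At P = 42, M = 3900: Q = 469.800.
Holding P constant, ∂Q/∂M = 0.05.
η_M = (∂Q/∂M)·(M/Q) = 0.05 × (3900/469.800) = 0.42.

0.42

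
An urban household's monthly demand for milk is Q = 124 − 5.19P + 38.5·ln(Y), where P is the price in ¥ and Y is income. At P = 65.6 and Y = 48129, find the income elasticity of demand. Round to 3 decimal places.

0.194

At P = 65.6, Y = 48129: Q = 198.629.
Holding P constant, ∂Q/∂Y = 38.5/Y = 0.000799934.
η_Y = (∂Q/∂Y)·(Y/Q) = 0.000799934 × (48129/198.629) = 0.194.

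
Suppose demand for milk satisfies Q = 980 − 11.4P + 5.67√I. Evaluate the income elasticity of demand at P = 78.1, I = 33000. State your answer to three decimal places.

At P = 78.1, I = 33000: Q = 1119.667.
Holding P constant, ∂Q/∂I = 5.67/(2√I) = 0.0156062.
η_I = (∂Q/∂I)·(I/Q) = 0.0156062 × (33000/1119.667) = 0.460.

0.460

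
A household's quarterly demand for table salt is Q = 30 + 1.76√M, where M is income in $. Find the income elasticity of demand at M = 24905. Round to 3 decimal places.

At M = 24905: Q = 307.751.
dQ/dM = 1.76/(2√M) = 0.00557621 at this income.
η = (dQ/dM)·(M/Q) = 0.00557621 × (24905/307.751) = 0.451.

0.451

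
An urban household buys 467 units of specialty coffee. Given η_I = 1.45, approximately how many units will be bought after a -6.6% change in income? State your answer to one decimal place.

422.3

%ΔQ ≈ η × %ΔI = 1.45 × (-6.6%) = -9.57%.
New Q ≈ 467 × (1 − 0.0957) = 422.3.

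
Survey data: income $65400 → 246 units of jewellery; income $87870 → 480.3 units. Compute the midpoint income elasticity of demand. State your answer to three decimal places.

ΔQ = 480.3 − 246 = 234.3; midpoint Q̄ = (246 + 480.3)/2 = 363.15.
ΔI = 87870 − 65400 = 22470; midpoint Ī = (65400 + 87870)/2 = 76635.
η = (ΔQ/Q̄) ÷ (ΔI/Ī) = (234.3/363.15) ÷ (22470/76635) = 2.200.

2.200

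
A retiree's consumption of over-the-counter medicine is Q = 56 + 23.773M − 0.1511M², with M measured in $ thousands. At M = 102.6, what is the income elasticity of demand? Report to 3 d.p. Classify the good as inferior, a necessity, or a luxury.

-0.820 (inferior good)

At M = 102.6: Q = 904.5164.
dQ/dM = 23.773 − 0.3022M = -7.23272.
η = (dQ/dM)·(M/Q) = -7.23272 × (102.6/904.5164) = -0.820.
η < 0 ⇒ inferior good.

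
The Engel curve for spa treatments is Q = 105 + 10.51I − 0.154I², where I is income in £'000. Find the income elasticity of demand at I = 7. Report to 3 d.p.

At I = 7: Q = 171.0240.
dQ/dI = 10.51 − 0.308I = 8.35400.
η = (dQ/dI)·(I/Q) = 8.35400 × (7/171.0240) = 0.342.

0.342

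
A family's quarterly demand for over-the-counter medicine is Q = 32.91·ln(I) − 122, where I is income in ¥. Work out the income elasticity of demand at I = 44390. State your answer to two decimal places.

At I = 44390: Q = 230.162.
dQ/dI = 32.91/I = 0.000741383 at this income.
η = (dQ/dI)·(I/Q) = 0.000741383 × (44390/230.162) = 0.14.

0.14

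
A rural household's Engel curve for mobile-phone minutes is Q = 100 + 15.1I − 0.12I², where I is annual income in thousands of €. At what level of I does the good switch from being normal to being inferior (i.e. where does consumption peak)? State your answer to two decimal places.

62.92

dQ/dI = 15.1 − 0.24I.
The good is inferior where dQ/dI < 0. Setting dQ/dI = 0 gives I = 15.1 / 0.24 = 62.92.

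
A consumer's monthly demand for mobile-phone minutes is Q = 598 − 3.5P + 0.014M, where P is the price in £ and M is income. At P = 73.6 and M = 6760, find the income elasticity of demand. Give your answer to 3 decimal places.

At P = 73.6, M = 6760: Q = 435.040.
Holding P constant, ∂Q/∂M = 0.014.
η_M = (∂Q/∂M)·(M/Q) = 0.014 × (6760/435.040) = 0.218.

0.218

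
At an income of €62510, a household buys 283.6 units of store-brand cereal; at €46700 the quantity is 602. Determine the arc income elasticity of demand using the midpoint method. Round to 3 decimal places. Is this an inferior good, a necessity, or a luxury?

-2.484 (inferior good)

ΔQ = 602 − 283.6 = 318.4; midpoint Q̄ = (283.6 + 602)/2 = 442.8.
ΔI = 46700 − 62510 = -15810; midpoint Ī = (62510 + 46700)/2 = 54605.
η = (ΔQ/Q̄) ÷ (ΔI/Ī) = (318.4/442.8) ÷ (-15810/54605) = -2.484.
η < 0 ⇒ inferior good.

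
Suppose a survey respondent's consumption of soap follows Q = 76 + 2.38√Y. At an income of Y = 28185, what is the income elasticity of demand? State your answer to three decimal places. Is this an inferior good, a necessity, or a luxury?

0.420 (necessity)

At Y = 28185: Q = 475.564.
dQ/dY = 2.38/(2√Y) = 0.00708823 at this income.
η = (dQ/dY)·(Y/Q) = 0.00708823 × (28185/475.564) = 0.420.
Since 0 < η < 1, the good is a necessity.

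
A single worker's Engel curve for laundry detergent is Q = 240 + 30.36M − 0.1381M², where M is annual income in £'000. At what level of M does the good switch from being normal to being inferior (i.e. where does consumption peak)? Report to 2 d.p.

109.92

dQ/dM = 30.36 − 0.2762M.
The good is inferior where dQ/dM < 0. Setting dQ/dM = 0 gives M = 30.36 / 0.2762 = 109.92.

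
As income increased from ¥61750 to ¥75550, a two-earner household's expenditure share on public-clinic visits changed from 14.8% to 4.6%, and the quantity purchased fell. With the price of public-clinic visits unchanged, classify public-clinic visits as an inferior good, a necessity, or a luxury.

inferior good

Quantity demanded falls as income rises, so η < 0.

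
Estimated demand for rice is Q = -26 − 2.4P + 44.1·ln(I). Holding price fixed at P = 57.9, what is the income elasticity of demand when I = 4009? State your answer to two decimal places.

At P = 57.9, I = 4009: Q = 200.907.
Holding P constant, ∂Q/∂I = 44.1/I = 0.0110002.
η_I = (∂Q/∂I)·(I/Q) = 0.0110002 × (4009/200.907) = 0.22.

0.22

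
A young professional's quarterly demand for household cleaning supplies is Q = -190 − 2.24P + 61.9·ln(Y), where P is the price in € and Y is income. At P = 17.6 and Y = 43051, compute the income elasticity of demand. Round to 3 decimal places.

At P = 17.6, Y = 43051: Q = 431.058.
Holding P constant, ∂Q/∂Y = 61.9/Y = 0.00143783.
η_Y = (∂Q/∂Y)·(Y/Q) = 0.00143783 × (43051/431.058) = 0.144.

0.144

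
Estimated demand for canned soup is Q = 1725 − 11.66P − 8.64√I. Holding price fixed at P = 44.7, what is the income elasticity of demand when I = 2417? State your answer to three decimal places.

-0.273

At P = 44.7, I = 2417: Q = 779.030.
Holding P constant, ∂Q/∂I = -8.64/(2√I) = -0.087871.
η_I = (∂Q/∂I)·(I/Q) = -0.087871 × (2417/779.030) = -0.273.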